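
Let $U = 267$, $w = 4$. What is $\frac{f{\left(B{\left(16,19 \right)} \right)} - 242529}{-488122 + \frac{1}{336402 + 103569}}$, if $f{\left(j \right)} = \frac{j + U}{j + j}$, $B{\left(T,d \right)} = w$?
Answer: $\frac{853526581131}{1718076195688} \approx 0.49679$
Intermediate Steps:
$B{\left(T,d \right)} = 4$
$f{\left(j \right)} = \frac{267 + j}{2 j}$ ($f{\left(j \right)} = \frac{j + 267}{j + j} = \frac{267 + j}{2 j}$)
$\frac{f{\left(B{\left(16,19 \right)} \right)} - 242529}{-488122 + \frac{1}{336402 + 103569}} = \frac{\frac{267 + 4}{2 \cdot 4} - 242529}{-488122 + \frac{1}{336402 + 103569}} = \frac{\frac{1}{2} \cdot \frac{1}{4} \cdot 271 - 242529}{-488122 + \frac{1}{439971}} = \frac{\frac{271}{8} - 242529}{-488122 + \frac{1}{439971}} = - \frac{1939961}{8 \left(- \frac{214759524461}{439971}\right)} = \left(- \frac{1939961}{8}\right) \left(- \frac{439971}{214759524461}\right) = \frac{853526581131}{1718076195688}$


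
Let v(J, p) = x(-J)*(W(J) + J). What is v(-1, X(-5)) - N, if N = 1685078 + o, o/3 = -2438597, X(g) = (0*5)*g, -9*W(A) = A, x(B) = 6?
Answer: 16892123/3 ≈ 5.6307e+6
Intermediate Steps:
W(A) = -A/9
X(g) = 0 (X(g) = 0*g = 0)
o = -7315791 (o = 3*(-2438597) = -7315791)
v(J, p) = 16*J/3 (v(J, p) = 6*(-J/9 + J) = 6*(8*J/9) = 16*J/3)
N = -5630713 (N = 1685078 - 7315791 = -5630713)
v(-1, X(-5)) - N = (16/3)*(-1) - 1*(-5630713) = -16/3 + 5630713 = 16892123/3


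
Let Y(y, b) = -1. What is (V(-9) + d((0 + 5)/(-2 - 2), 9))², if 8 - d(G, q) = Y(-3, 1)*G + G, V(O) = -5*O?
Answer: 2809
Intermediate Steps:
d(G, q) = 8 (d(G, q) = 8 - (-G + G) = 8 - 1*0 = 8 + 0 = 8)
(V(-9) + d((0 + 5)/(-2 - 2), 9))² = (-5*(-9) + 8)² = (45 + 8)² = 53² = 2809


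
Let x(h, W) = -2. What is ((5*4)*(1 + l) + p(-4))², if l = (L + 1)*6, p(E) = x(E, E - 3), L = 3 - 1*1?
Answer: 142884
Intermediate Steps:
L = 2 (L = 3 - 1 = 2)
p(E) = -2
l = 18 (l = (2 + 1)*6 = 3*6 = 18)
((5*4)*(1 + l) + p(-4))² = ((5*4)*(1 + 18) - 2)² = (20*19 - 2)² = (380 - 2)² = 378² = 142884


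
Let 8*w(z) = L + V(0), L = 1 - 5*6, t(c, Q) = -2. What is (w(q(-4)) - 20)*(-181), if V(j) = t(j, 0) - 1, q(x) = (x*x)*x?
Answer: 4344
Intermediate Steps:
L = -29 (L = 1 - 30 = -29)
q(x) = x**3 (q(x) = x**2*x = x**3)
V(j) = -3 (V(j) = -2 - 1 = -3)
w(z) = -4 (w(z) = (-29 - 3)/8 = (1/8)*(-32) = -4)
(w(q(-4)) - 20)*(-181) = (-4 - 20)*(-181) = -24*(-181) = 4344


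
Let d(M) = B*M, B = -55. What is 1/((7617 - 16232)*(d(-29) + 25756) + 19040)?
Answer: -1/235609825 ≈ -4.2443e-9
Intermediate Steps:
d(M) = -55*M
1/((7617 - 16232)*(d(-29) + 25756) + 19040) = 1/((7617 - 16232)*(-55*(-29) + 25756) + 19040) = 1/(-8615*(1595 + 25756) + 19040) = 1/(-8615*27351 + 19040) = 1/(-235628865 + 19040) = 1/(-235609825) = -1/235609825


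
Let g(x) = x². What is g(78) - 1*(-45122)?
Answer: 51206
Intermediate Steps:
g(78) - 1*(-45122) = 78² - 1*(-45122) = 6084 + 45122 = 51206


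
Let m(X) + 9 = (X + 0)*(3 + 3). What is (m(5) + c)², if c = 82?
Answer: 10609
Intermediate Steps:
m(X) = -9 + 6*X (m(X) = -9 + (X + 0)*(3 + 3) = -9 + X*6 = -9 + 6*X)
(m(5) + c)² = ((-9 + 6*5) + 82)² = ((-9 + 30) + 82)² = (21 + 82)² = 103² = 10609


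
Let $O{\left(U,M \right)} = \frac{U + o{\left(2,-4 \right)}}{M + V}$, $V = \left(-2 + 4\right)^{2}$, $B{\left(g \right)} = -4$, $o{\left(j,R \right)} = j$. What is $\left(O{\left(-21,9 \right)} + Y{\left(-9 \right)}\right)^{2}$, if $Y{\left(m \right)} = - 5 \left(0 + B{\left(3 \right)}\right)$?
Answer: $\frac{58081}{169} \approx 343.67$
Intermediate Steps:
$V = 4$ ($V = 2^{2} = 4$)
$Y{\left(m \right)} = 20$ ($Y{\left(m \right)} = - 5 \left(0 - 4\right) = \left(-5\right) \left(-4\right) = 20$)
$O{\left(U,M \right)} = \frac{2 + U}{4 + M}$ ($O{\left(U,M \right)} = \frac{U + 2}{M + 4} = \frac{2 + U}{4 + M}$)
$\left(O{\left(-21,9 \right)} + Y{\left(-9 \right)}\right)^{2} = \left(\frac{2 - 21}{4 + 9} + 20\right)^{2} = \left(\frac{1}{13} \left(-19\right) + 20\right)^{2} = \left(- \frac{19}{13} + 20\right)^{2} = \left(\frac{241}{13}\right)^{2} = \frac{58081}{169}$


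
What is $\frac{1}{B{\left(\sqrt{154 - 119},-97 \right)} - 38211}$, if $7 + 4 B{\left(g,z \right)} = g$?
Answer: $- \frac{305702}{11681714083} - \frac{2 \sqrt{35}}{11681714083} \approx -2.617 \cdot 10^{-5}$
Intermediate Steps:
$B{\left(g,z \right)} = - \frac{7}{4} + \frac{g}{4}$
$\frac{1}{B{\left(\sqrt{154 - 119},-97 \right)} - 38211} = \frac{1}{\left(- \frac{7}{4} + \frac{\sqrt{154 - 119}}{4}\right) - 38211} = \frac{1}{\left(- \frac{7}{4} + \frac{\sqrt{35}}{4}\right) - 38211} = \frac{1}{- \frac{152851}{4} + \frac{\sqrt{35}}{4}}$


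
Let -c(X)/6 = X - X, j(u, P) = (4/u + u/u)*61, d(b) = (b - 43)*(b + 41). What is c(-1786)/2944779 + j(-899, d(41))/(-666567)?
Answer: -54595/599243733 ≈ -9.1107e-5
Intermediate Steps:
d(b) = (-43 + b)*(41 + b)
j(u, P) = 61 + 244/u (j(u, P) = (4/u + 1)*61 = (1 + 4/u)*61 = 61 + 244/u)
c(X) = 0 (c(X) = -6*(X - X) = -6*0 = 0)
c(-1786)/2944779 + j(-899, d(41))/(-666567) = 0/2944779 + (61 + 244/(-899))/(-666567) = 0*(1/2944779) + (61 + 244*(-1/899))*(-1/666567) = 0 + (61 - 244/899)*(-1/666567) = 0 + (54595/899)*(-1/666567) = 0 - 54595/599243733 = -54595/599243733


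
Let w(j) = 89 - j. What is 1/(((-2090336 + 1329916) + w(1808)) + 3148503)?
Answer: 1/2386364 ≈ 4.1905e-7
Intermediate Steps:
1/(((-2090336 + 1329916) + w(1808)) + 3148503) = 1/(((-2090336 + 1329916) + (89 - 1*1808)) + 3148503) = 1/((-760420 + (89 - 1808)) + 3148503) = 1/((-760420 - 1719) + 3148503) = 1/(-762139 + 3148503) = 1/2386364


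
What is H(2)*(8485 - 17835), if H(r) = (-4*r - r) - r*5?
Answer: 187000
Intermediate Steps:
H(r) = -10*r (H(r) = -5*r - 5*r = -10*r)
H(2)*(8485 - 17835) = (-10*2)*(8485 - 17835) = -20*(-9350) = 187000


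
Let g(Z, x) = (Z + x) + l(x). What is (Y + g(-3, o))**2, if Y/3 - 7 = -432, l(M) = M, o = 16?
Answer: 1552516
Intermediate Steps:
Y = -1275 (Y = 21 + 3*(-432) = 21 - 1296 = -1275)
g(Z, x) = Z + 2*x (g(Z, x) = (Z + x) + x = Z + 2*x)
(Y + g(-3, o))**2 = (-1275 + (-3 + 2*16))**2 = (-1275 + (-3 + 32))**2 = (-1275 + 29)**2 = (-1246)**2 = 1552516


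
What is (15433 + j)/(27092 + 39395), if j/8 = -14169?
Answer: -97919/66487 ≈ -1.4728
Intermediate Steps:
j = -113352 (j = 8*(-14169) = -113352)
(15433 + j)/(27092 + 39395) = (15433 - 113352)/(27092 + 39395) = -97919/66487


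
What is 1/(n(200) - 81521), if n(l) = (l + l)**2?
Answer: 1/78479 ≈ 1.2742e-5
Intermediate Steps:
n(l) = 4*l**2 (n(l) = (2*l)**2 = 4*l**2)
1/(n(200) - 81521) = 1/(4*200**2 - 81521) = 1/(4*40000 - 81521) = 1/(160000 - 81521) = 1/78479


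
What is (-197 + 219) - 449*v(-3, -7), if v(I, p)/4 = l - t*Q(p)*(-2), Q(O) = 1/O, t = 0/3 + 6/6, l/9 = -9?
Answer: 1022078/7 ≈ 1.4601e+5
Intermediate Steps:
l = -81 (l = 9*(-9) = -81)
t = 1 (t = 0*(⅓) + 6*(⅙) = 0 + 1 = 1)
v(I, p) = -324 + 8/p (v(I, p) = 4*(-81 - 1/p*(-2)) = 4*(-81 - (-2)/p) = 4*(-81 + 2/p) = -324 + 8/p)
(-197 + 219) - 449*v(-3, -7) = (-197 + 219) - 449*(-324 + 8/(-7)) = 22 - 449*(-324 + 8*(-⅐)) = 22 - 449*(-324 - 8/7) = 22 - 449*(-2276/7) = 22 + 1021924/7 = 1022078/7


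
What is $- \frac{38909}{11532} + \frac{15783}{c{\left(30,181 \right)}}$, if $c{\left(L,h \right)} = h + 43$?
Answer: $\frac{43323485}{645792} \approx 67.086$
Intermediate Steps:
$c{\left(L,h \right)} = 43 + h$
$- \frac{38909}{11532} + \frac{15783}{c{\left(30,181 \right)}} = - \frac{38909}{11532} + \frac{15783}{43 + 181} = \left(-38909\right) \frac{1}{11532} + \frac{15783}{224} = - \frac{38909}{11532} + 15783 \cdot \frac{1}{224} = - \frac{38909}{11532} + \frac{15783}{224} = \frac{43323485}{645792}$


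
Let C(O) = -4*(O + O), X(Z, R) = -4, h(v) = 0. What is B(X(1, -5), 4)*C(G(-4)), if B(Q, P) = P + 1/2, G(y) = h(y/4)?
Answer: 0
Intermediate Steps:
G(y) = 0
B(Q, P) = 1/2 + P (B(Q, P) = P + 1/2 = 1/2 + P)
C(O) = -8*O
B(X(1, -5), 4)*C(G(-4)) = (1/2 + 4)*(-8*0) = (9/2)*0 = 0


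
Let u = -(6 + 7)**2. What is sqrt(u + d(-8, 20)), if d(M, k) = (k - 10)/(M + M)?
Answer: I*sqrt(2714)/4 ≈ 13.024*I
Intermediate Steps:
d(M, k) = (-10 + k)/(2*M) (d(M, k) = (-10 + k)/((2*M)) = (-10 + k)*(1/(2*M)) = (-10 + k)/(2*M))
u = -169 (u = -1*13**2 = -1*169 = -169)
sqrt(u + d(-8, 20)) = sqrt(-169 + (1/2)*(-10 + 20)/(-8)) = sqrt(-169 + (1/2)*(-1/8)*10) = sqrt(-169 - 5/8) = sqrt(-1357/8) = I*sqrt(2714)/4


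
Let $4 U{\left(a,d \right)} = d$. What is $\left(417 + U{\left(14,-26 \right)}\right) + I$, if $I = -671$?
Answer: $- \frac{521}{2} \approx -260.5$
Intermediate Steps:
$U{\left(a,d \right)} = \frac{d}{4}$
$\left(417 + U{\left(14,-26 \right)}\right) + I = \left(417 + \frac{1}{4} \left(-26\right)\right) - 671 = \left(417 - \frac{13}{2}\right) - 671 = \frac{821}{2} - 671 = - \frac{521}{2}$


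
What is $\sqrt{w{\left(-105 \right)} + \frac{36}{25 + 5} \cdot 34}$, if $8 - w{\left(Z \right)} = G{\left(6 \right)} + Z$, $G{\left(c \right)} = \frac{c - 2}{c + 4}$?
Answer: $\frac{\sqrt{3835}}{5} \approx 12.385$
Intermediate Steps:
$G{\left(c \right)} = \frac{-2 + c}{4 + c}$
$w{\left(Z \right)} = \frac{38}{5} - Z$ ($w{\left(Z \right)} = 8 - \left(\frac{-2 + 6}{4 + 6} + Z\right) = 8 - \left(\frac{1}{10} \cdot 4 + Z\right) = 8 - \left(\frac{2}{5} + Z\right) = \frac{38}{5} - Z$)
$\sqrt{w{\left(-105 \right)} + \frac{36}{25 + 5} \cdot 34} = \sqrt{\left(\frac{38}{5} - -105\right) + \frac{36}{25 + 5} \cdot 34} = \sqrt{\left(\frac{38}{5} + 105\right) + \frac{36}{30} \cdot 34} = \sqrt{\frac{563}{5} + 36 \cdot \frac{1}{30} \cdot 34} = \sqrt{\frac{563}{5} + \frac{6}{5} \cdot 34} = \sqrt{\frac{563}{5} + \frac{204}{5}} = \sqrt{\frac{767}{5}} = \frac{\sqrt{3835}}{5}$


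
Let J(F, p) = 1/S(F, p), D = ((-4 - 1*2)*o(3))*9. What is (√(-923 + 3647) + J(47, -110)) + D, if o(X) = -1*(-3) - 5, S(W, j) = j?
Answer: 11879/110 + 2*√681 ≈ 160.18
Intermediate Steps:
o(X) = -2 (o(X) = 3 - 5 = -2)
D = 108 (D = ((-4 - 1*2)*(-2))*9 = ((-4 - 2)*(-2))*9 = -6*(-2)*9 = 12*9 = 108)
J(F, p) = 1/p
(√(-923 + 3647) + J(47, -110)) + D = (√(-923 + 3647) + 1/(-110)) + 108 = (√2724 - 1/110) + 108 = (2*√681 - 1/110) + 108 = (-1/110 + 2*√681) + 108 = 11879/110 + 2*√681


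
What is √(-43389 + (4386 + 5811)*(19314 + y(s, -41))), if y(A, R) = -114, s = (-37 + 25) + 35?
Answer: 117*√14299 ≈ 13991.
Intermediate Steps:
s = 23 (s = -12 + 35 = 23)
√(-43389 + (4386 + 5811)*(19314 + y(s, -41))) = √(-43389 + (4386 + 5811)*(19314 - 114)) = √(-43389 + 10197*19200) = √(-43389 + 195782400) = √195739011 = 117*√14299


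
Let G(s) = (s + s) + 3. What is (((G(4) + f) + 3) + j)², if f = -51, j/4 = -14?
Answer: 8649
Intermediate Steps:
G(s) = 3 + 2*s (G(s) = 2*s + 3 = 3 + 2*s)
j = -56 (j = 4*(-14) = -56)
(((G(4) + f) + 3) + j)² = ((((3 + 2*4) - 51) + 3) - 56)² = ((((3 + 8) - 51) + 3) - 56)² = (((11 - 51) + 3) - 56)² = ((-40 + 3) - 56)² = (-37 - 56)² = (-93)² = 8649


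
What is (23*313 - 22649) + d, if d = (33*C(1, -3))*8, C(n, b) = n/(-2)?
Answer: -15582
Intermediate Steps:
C(n, b) = -n/2 (C(n, b) = n*(-1/2) = -n/2)
d = -132 (d = (33*(-1/2*1))*8 = (33*(-1/2))*8 = -33/2*8 = -132)
(23*313 - 22649) + d = (23*313 - 22649) - 132 = (7199 - 22649) - 132 = -15450 - 132 = -15582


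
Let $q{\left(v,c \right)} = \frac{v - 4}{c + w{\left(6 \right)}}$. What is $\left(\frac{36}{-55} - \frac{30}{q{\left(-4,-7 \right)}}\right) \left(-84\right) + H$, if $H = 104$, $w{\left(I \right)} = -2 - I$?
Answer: $\frac{268619}{55} \approx 4884.0$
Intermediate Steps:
$q{\left(v,c \right)} = \frac{-4 + v}{-8 + c}$ ($q{\left(v,c \right)} = \frac{v - 4}{c - 8} = \frac{-4 + v}{c - 8} = \frac{-4 + v}{-8 + c}$)
$\left(\frac{36}{-55} - \frac{30}{q{\left(-4,-7 \right)}}\right) \left(-84\right) + H = \left(\frac{36}{-55} - \frac{30}{\frac{1}{-8 - 7} \left(-4 - 4\right)}\right) \left(-84\right) + 104 = \left(36 \left(- \frac{1}{55}\right) - \frac{30}{\frac{1}{-15} \left(-8\right)}\right) \left(-84\right) + 104 = \left(- \frac{36}{55} - \frac{30}{\left(- \frac{1}{15}\right) \left(-8\right)}\right) \left(-84\right) + 104 = \left(- \frac{36}{55} - \frac{30}{\frac{8}{15}}\right) \left(-84\right) + 104 = \left(- \frac{36}{55} - \frac{225}{4}\right) \left(-84\right) + 104 = \left(- \frac{12519}{220}\right) \left(-84\right) + 104 = \frac{262899}{55} + 104 = \frac{268619}{55}$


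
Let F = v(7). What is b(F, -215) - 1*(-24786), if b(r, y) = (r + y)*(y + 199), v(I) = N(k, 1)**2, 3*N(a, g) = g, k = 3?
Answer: 254018/9 ≈ 28224.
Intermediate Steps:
N(a, g) = g/3
v(I) = 1/9 (v(I) = ((1/3)*1)**2 = (1/3)**2 = 1/9)
F = 1/9 ≈ 0.11111
b(r, y) = (199 + y)*(r + y) (b(r, y) = (r + y)*(199 + y) = (199 + y)*(r + y))
b(F, -215) - 1*(-24786) = ((-215)**2 + 199*(1/9) + 199*(-215) + (1/9)*(-215)) - 1*(-24786) = (46225 + 199/9 - 42785 - 215/9) + 24786 = 30944/9 + 24786 = 254018/9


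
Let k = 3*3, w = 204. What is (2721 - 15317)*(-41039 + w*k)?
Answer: 493800988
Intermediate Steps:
k = 9
(2721 - 15317)*(-41039 + w*k) = (2721 - 15317)*(-41039 + 204*9) = -12596*(-41039 + 1836) = -12596*(-39203) = 493800988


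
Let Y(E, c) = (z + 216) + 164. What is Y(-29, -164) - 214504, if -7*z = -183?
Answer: -1498685/7 ≈ -2.1410e+5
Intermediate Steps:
z = 183/7 (z = -⅐*(-183) = 183/7 ≈ 26.143)
Y(E, c) = 2843/7 (Y(E, c) = (183/7 + 216) + 164 = 1695/7 + 164 = 2843/7)
Y(-29, -164) - 214504 = 2843/7 - 214504 = -1498685/7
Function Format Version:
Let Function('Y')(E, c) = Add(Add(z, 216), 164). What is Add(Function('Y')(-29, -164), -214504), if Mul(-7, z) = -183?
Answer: Rational(-1498685, 7) ≈ -2.1410e+5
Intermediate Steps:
z = Rational(183, 7) (z = Mul(Rational(-1, 7), -183) = Rational(183, 7) ≈ 26.143)
Function('Y')(E, c) = Rational(2843, 7) (Function('Y')(E, c) = Add(Add(Rational(183, 7), 216), 164) = Add(Rational(1695, 7), 164) = Rational(2843, 7))
Add(Function('Y')(-29, -164), -214504) = Add(Rational(2843, 7), -214504) = Rational(-1498685, 7)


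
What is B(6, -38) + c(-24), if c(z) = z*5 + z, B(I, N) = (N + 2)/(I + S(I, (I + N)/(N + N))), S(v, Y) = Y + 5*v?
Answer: -25083/173 ≈ -144.99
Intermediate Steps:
B(I, N) = (2 + N)/(6*I + (I + N)/(2*N)) (B(I, N) = (N + 2)/(I + ((I + N)/(N + N) + 5*I)) = (2 + N)/(I + ((I + N)/((2*N)) + 5*I)) = (2 + N)/(I + ((I + N)*(1/(2*N)) + 5*I)) = (2 + N)/(I + ((I + N)/(2*N) + 5*I)) = (2 + N)/(I + (5*I + (I + N)/(2*N))) = (2 + N)/(6*I + (I + N)/(2*N)))
c(z) = 6*z (c(z) = 5*z + z = 6*z)
B(6, -38) + c(-24) = 2*(-38)*(2 - 38)/(6 - 38 + 12*6*(-38)) + 6*(-24) = 2*(-38)*(-36)/(6 - 38 - 2736) - 144 = 2*(-38)*(-36)/(-2768) - 144 = 2*(-38)*(-1/2768)*(-36) - 144 = -171/173 - 144 = -25083/173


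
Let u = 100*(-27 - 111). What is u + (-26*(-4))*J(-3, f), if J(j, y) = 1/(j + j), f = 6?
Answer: -41452/3 ≈ -13817.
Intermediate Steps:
u = -13800 (u = 100*(-138) = -13800)
J(j, y) = 1/(2*j)
u + (-26*(-4))*J(-3, f) = -13800 + (-26*(-4))*((½)/(-3)) = -13800 + 104*((½)*(-⅓)) = -13800 + 104*(-⅙) = -13800 - 52/3 = -41452/3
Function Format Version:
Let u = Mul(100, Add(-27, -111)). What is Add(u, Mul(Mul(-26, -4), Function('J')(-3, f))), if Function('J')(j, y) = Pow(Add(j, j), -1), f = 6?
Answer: Rational(-41452, 3) ≈ -13817.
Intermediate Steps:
u = -13800 (u = Mul(100, -138) = -13800)
Function('J')(j, y) = Mul(Rational(1, 2), Pow(j, -1)) (Function('J')(j, y) = Pow(Mul(2, j), -1) = Mul(Rational(1, 2), Pow(j, -1)))
Add(u, Mul(Mul(-26, -4), Function('J')(-3, f))) = Add(-13800, Mul(Mul(-26, -4), Mul(Rational(1, 2), Pow(-3, -1)))) = Add(-13800, Mul(104, Mul(Rational(1, 2), Rational(-1, 3)))) = Add(-13800, Mul(104, Rational(-1, 6))) = Add(-13800, Rational(-52, 3)) = Rational(-41452, 3)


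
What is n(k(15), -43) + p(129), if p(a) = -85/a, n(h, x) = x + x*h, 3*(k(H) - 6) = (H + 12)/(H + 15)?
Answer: -405781/1290 ≈ -314.56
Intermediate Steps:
k(H) = 6 + (12 + H)/(3*(15 + H)) (k(H) = 6 + ((H + 12)/(H + 15))/3 = 6 + ((12 + H)/(15 + H))/3 = 6 + (12 + H)/(3*(15 + H)))
n(h, x) = x + h*x
n(k(15), -43) + p(129) = -43*(1 + (282 + 19*15)/(3*(15 + 15))) - 85/129 = -43*(1 + (⅓)*(282 + 285)/30) - 85*1/129 = -43*(1 + (⅓)*(1/30)*567) - 85/129 = -43*(1 + 63/10) - 85/129 = -43*73/10 - 85/129 = -3139/10 - 85/129 = -405781/1290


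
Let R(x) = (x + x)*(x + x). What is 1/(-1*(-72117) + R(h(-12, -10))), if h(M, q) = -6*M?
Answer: 1/92853 ≈ 1.0770e-5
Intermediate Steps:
R(x) = 4*x² (R(x) = (2*x)*(2*x) = 4*x²)
1/(-1*(-72117) + R(h(-12, -10))) = 1/(-1*(-72117) + 4*(-6*(-12))²) = 1/(72117 + 4*72²) = 1/(72117 + 4*5184) = 1/(72117 + 20736) = 1/92853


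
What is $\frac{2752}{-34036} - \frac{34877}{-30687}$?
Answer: $\frac{275655737}{261115683} \approx 1.0557$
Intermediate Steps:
$\frac{2752}{-34036} - \frac{34877}{-30687} = 2752 \left(- \frac{1}{34036}\right) - - \frac{34877}{30687} = - \frac{688}{8509} + \frac{34877}{30687} = \frac{275655737}{261115683}$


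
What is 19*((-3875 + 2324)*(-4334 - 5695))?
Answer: 295544601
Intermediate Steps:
19*((-3875 + 2324)*(-4334 - 5695)) = 19*(-1551*(-10029)) = 19*15554979 = 295544601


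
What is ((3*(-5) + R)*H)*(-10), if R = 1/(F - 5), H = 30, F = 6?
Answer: 4200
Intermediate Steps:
R = 1 (R = 1/(6 - 5) = 1/1 = 1)
((3*(-5) + R)*H)*(-10) = ((3*(-5) + 1)*30)*(-10) = ((-15 + 1)*30)*(-10) = -14*30*(-10) = -420*(-10) = 4200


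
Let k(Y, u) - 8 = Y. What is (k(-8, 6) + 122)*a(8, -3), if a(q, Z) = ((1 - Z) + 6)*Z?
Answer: -3660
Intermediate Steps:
a(q, Z) = Z*(7 - Z) (a(q, Z) = (7 - Z)*Z = Z*(7 - Z))
k(Y, u) = 8 + Y
(k(-8, 6) + 122)*a(8, -3) = ((8 - 8) + 122)*(-3*(7 - 1*(-3))) = (0 + 122)*(-3*(7 + 3)) = 122*(-3*10) = 122*(-30) = -3660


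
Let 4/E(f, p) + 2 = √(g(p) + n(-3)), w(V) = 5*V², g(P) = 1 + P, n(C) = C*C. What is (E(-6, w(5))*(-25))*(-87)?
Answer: 17400/131 + 26100*√15/131 ≈ 904.46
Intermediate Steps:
n(C) = C²
E(f, p) = 4/(-2 + √(10 + p)) (E(f, p) = 4/(-2 + √((1 + p) + (-3)²)) = 4/(-2 + √((1 + p) + 9)) = 4/(-2 + √(10 + p)))
(E(-6, w(5))*(-25))*(-87) = ((4/(-2 + √(10 + 5*5²)))*(-25))*(-87) = ((4/(-2 + √(10 + 5*25)))*(-25))*(-87) = ((4/(-2 + √(10 + 125)))*(-25))*(-87) = ((4/(-2 + √135))*(-25))*(-87) = ((4/(-2 + 3*√15))*(-25))*(-87) = -100/(-2 + 3*√15)*(-87) = 8700/(-2 + 3*√15)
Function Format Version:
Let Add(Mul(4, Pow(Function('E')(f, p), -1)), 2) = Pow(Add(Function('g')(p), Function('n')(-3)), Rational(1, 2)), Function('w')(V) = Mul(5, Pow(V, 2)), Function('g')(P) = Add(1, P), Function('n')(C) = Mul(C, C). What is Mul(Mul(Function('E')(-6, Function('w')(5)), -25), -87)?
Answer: Add(Rational(17400, 131), Mul(Rational(26100, 131), Pow(15, Rational(1, 2)))) ≈ 904.46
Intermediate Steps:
Function('n')(C) = Pow(C, 2)
Function('E')(f, p) = Mul(4, Pow(Add(-2, Pow(Add(10, p), Rational(1, 2))), -1)) (Function('E')(f, p) = Mul(4, Pow(Add(-2, Pow(Add(Add(1, p), Pow(-3, 2)), Rational(1, 2))), -1)) = Mul(4, Pow(Add(-2, Pow(Add(Add(1, p), 9), Rational(1, 2))), -1)) = Mul(4, Pow(Add(-2, Pow(Add(10, p), Rational(1, 2))), -1)))
Mul(Mul(Function('E')(-6, Function('w')(5)), -25), -87) = Mul(Mul(Mul(4, Pow(Add(-2, Pow(Add(10, Mul(5, Pow(5, 2))), Rational(1, 2))), -1)), -25), -87) = Mul(Mul(Mul(4, Pow(Add(-2, Pow(Add(10, Mul(5, 25)), Rational(1, 2))), -1)), -25), -87) = Mul(Mul(Mul(4, Pow(Add(-2, Pow(Add(10, 125), Rational(1, 2))), -1)), -25), -87) = Mul(Mul(Mul(4, Pow(Add(-2, Pow(135, Rational(1, 2))), -1)), -25), -87) = Mul(Mul(Mul(4, Pow(Add(-2, Mul(3, Pow(15, Rational(1, 2)))), -1)), -25), -87) = Mul(Mul(-100, Pow(Add(-2, Mul(3, Pow(15, Rational(1, 2)))), -1)), -87) = Mul(8700, Pow(Add(-2, Mul(3, Pow(15, Rational(1, 2)))), -1))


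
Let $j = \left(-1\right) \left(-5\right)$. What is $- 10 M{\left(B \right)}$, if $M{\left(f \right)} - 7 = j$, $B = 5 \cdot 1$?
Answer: $-120$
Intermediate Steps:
$B = 5$
$j = 5$
$M{\left(f \right)} = 12$ ($M{\left(f \right)} = 7 + 5 = 12$)
$- 10 M{\left(B \right)} = \left(-10\right) 12 = -120$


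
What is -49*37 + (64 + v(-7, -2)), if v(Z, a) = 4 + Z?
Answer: -1752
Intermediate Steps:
-49*37 + (64 + v(-7, -2)) = -49*37 + (64 + (4 - 7)) = -1813 + (64 - 3) = -1813 + 61 = -1752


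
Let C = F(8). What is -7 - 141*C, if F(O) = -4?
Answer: 557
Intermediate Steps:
C = -4
-7 - 141*C = -7 - 141*(-4) = -7 + 564 = 557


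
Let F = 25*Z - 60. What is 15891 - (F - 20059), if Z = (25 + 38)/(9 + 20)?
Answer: 1042715/29 ≈ 35956.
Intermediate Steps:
Z = 63/29 ≈ 2.1724
F = -165/29 (F = 25*(63/29) - 60 = 1575/29 - 60 = -165/29 ≈ -5.6897)
15891 - (F - 20059) = 15891 - (-165/29 - 20059) = 15891 - 1*(-581876/29) = 15891 + 581876/29 = 1042715/29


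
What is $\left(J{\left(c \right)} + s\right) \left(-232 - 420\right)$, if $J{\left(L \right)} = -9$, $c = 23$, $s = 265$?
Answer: $-166912$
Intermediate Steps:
$\left(J{\left(c \right)} + s\right) \left(-232 - 420\right) = \left(-9 + 265\right) \left(-232 - 420\right) = 256 \left(-652\right) = -166912$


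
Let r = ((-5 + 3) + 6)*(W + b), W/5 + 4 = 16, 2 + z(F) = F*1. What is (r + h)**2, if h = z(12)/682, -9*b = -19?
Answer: 581438275441/9418761 ≈ 61732.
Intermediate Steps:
b = 19/9 (b = -1/9*(-19) = 19/9 ≈ 2.1111)
z(F) = -2 + F (z(F) = -2 + F*1 = -2 + F)
W = 60 (W = -20 + 5*16 = -20 + 80 = 60)
r = 2236/9 (r = ((-5 + 3) + 6)*(60 + 19/9) = (-2 + 6)*(559/9) = 4*(559/9) = 2236/9 ≈ 248.44)
h = 5/341 (h = (-2 + 12)/682 = 10*(1/682) = 5/341 ≈ 0.014663)
(r + h)**2 = (2236/9 + 5/341)**2 = (762521/3069)**2 = 581438275441/9418761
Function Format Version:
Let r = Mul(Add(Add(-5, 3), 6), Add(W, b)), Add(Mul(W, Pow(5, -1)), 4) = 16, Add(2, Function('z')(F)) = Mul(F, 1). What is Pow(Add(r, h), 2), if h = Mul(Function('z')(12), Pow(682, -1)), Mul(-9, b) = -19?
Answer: Rational(581438275441, 9418761) ≈ 61732.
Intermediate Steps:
b = Rational(19, 9) (b = Mul(Rational(-1, 9), -19) = Rational(19, 9) ≈ 2.1111)
Function('z')(F) = Add(-2, F) (Function('z')(F) = Add(-2, Mul(F, 1)) = Add(-2, F))
W = 60 (W = Add(-20, Mul(5, 16)) = Add(-20, 80) = 60)
r = Rational(2236, 9) (r = Mul(Add(Add(-5, 3), 6), Add(60, Rational(19, 9))) = Mul(Add(-2, 6), Rational(559, 9)) = Mul(4, Rational(559, 9)) = Rational(2236, 9) ≈ 248.44)
h = Rational(5, 341) (h = Mul(Add(-2, 12), Pow(682, -1)) = Mul(10, Rational(1, 682)) = Rational(5, 341) ≈ 0.014663)
Pow(Add(r, h), 2) = Pow(Add(Rational(2236, 9), Rational(5, 341)), 2) = Pow(Rational(762521, 3069), 2) = Rational(581438275441, 9418761)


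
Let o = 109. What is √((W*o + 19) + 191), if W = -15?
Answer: 5*I*√57 ≈ 37.749*I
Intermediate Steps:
√((W*o + 19) + 191) = √((-15*109 + 19) + 191) = √((-1635 + 19) + 191) = √(-1616 + 191) = √(-1425) = 5*I*√57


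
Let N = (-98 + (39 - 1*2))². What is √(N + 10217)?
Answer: √13938 ≈ 118.06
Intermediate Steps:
N = 3721 (N = (-98 + (39 - 2))² = (-98 + 37)² = (-61)² = 3721)
√(N + 10217) = √(3721 + 10217) = √13938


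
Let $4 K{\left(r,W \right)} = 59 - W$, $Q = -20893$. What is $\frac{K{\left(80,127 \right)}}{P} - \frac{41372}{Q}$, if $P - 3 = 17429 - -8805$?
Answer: $\frac{1085121983}{548169641} \approx 1.9795$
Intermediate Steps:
$K{\left(r,W \right)} = \frac{59}{4} - \frac{W}{4}$ ($K{\left(r,W \right)} = \frac{59 - W}{4} = \frac{59}{4} - \frac{W}{4}$)
$P = 26237$ ($P = 3 + \left(17429 - -8805\right) = 3 + \left(17429 + 8805\right) = 3 + 26234 = 26237$)
$\frac{K{\left(80,127 \right)}}{P} - \frac{41372}{Q} = \frac{\frac{59}{4} - \frac{127}{4}}{26237} - \frac{41372}{-20893} = \left(\frac{59}{4} - \frac{127}{4}\right) \frac{1}{26237} - - \frac{41372}{20893} = \left(-17\right) \frac{1}{26237} + \frac{41372}{20893} = - \frac{17}{26237} + \frac{41372}{20893} = \frac{1085121983}{548169641}$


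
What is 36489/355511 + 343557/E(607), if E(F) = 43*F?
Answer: 123090692016/9279192611 ≈ 13.265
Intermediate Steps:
36489/355511 + 343557/E(607) = 36489/355511 + 343557/((43*607)) = 36489*(1/355511) + 343557/26101 = 36489/355511 + 343557*(1/26101) = 36489/355511 + 343557/26101 = 123090692016/9279192611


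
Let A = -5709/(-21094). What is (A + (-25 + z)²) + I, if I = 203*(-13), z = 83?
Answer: 15298859/21094 ≈ 725.27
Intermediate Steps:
A = 5709/21094 (A = -5709*(-1/21094) = 5709/21094 ≈ 0.27065)
I = -2639
(A + (-25 + z)²) + I = (5709/21094 + (-25 + 83)²) - 2639 = (5709/21094 + 58²) - 2639 = (5709/21094 + 3364) - 2639 = 70965925/21094 - 2639 = 15298859/21094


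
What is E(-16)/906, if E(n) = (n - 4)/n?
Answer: 5/3624 ≈ 0.0013797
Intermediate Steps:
E(n) = (-4 + n)/n
E(-16)/906 = ((-4 - 16)/(-16))/906 = -1/16*(-20)*(1/906) = (5/4)*(1/906) = 5/3624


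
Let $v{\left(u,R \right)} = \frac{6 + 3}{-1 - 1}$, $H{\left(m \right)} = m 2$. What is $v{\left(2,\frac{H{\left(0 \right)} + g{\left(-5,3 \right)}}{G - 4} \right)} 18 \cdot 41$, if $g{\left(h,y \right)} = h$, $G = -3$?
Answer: $-3321$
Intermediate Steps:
$H{\left(m \right)} = 2 m$
$v{\left(u,R \right)} = - \frac{9}{2}$ ($v{\left(u,R \right)} = \frac{9}{-2} = 9 \left(- \frac{1}{2}\right) = - \frac{9}{2}$)
$v{\left(2,\frac{H{\left(0 \right)} + g{\left(-5,3 \right)}}{G - 4} \right)} 18 \cdot 41 = \left(- \frac{9}{2}\right) 18 \cdot 41 = \left(-81\right) 41 = -3321$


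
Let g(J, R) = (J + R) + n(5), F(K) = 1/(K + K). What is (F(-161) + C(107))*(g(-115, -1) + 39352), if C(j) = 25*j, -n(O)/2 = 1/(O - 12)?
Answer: 118286474123/1127 ≈ 1.0496e+8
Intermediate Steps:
F(K) = 1/(2*K)
n(O) = -2/(-12 + O) (n(O) = -2/(O - 12) = -2/(-12 + O))
g(J, R) = 2/7 + J + R (g(J, R) = (J + R) - 2/(-12 + 5) = (J + R) - 2/(-7) = (J + R) - 2*(-⅐) = (J + R) + 2/7 = 2/7 + J + R)
(F(-161) + C(107))*(g(-115, -1) + 39352) = ((½)/(-161) + 25*107)*((2/7 - 115 - 1) + 39352) = ((½)*(-1/161) + 2675)*(-810/7 + 39352) = (-1/322 + 2675)*(274654/7) = (861349/322)*(274654/7) = 118286474123/1127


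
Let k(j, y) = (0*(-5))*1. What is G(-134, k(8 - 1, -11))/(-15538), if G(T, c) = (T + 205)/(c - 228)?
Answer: 71/3542664 ≈ 2.0041e-5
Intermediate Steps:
k(j, y) = 0 (k(j, y) = 0*1 = 0)
G(T, c) = (205 + T)/(-228 + c)
G(-134, k(8 - 1, -11))/(-15538) = ((205 - 134)/(-228 + 0))/(-15538) = (71/(-228))*(-1/15538) = -1/228*71*(-1/15538) = -71/228*(-1/15538) = 71/3542664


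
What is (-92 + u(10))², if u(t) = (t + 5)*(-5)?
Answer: 27889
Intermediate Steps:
u(t) = -25 - 5*t (u(t) = (5 + t)*(-5) = -25 - 5*t)
(-92 + u(10))² = (-92 + (-25 - 5*10))² = (-92 + (-25 - 50))² = (-92 - 75)² = (-167)² = 27889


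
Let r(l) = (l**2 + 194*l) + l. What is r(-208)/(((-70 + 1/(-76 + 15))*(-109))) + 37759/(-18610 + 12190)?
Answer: -16519346621/2988760380 ≈ -5.5272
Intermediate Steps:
r(l) = l**2 + 195*l
r(-208)/(((-70 + 1/(-76 + 15))*(-109))) + 37759/(-18610 + 12190) = (-208*(195 - 208))/(((-70 + 1/(-76 + 15))*(-109))) + 37759/(-18610 + 12190) = (-208*(-13))/(((-70 + 1/(-61))*(-109))) + 37759/(-6420) = 2704/(((-70 - 1/61)*(-109))) + 37759*(-1/6420) = 2704/((-4271/61*(-109))) - 37759/6420 = 2704/(465539/61) - 37759/6420 = 2704*(61/465539) - 37759/6420 = 164944/465539 - 37759/6420 = -16519346621/2988760380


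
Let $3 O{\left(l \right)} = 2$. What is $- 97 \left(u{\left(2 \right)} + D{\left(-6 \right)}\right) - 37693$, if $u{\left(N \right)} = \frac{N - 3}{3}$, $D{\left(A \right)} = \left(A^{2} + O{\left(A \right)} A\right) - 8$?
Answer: $- \frac{119966}{3} \approx -39989.0$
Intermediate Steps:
$O{\left(l \right)} = \frac{2}{3}$ ($O{\left(l \right)} = \frac{1}{3} \cdot 2 = \frac{2}{3}$)
$D{\left(A \right)} = -8 + A^{2} + \frac{2 A}{3}$ ($D{\left(A \right)} = \left(A^{2} + \frac{2 A}{3}\right) - 8 = -8 + A^{2} + \frac{2 A}{3}$)
$u{\left(N \right)} = -1 + \frac{N}{3}$ ($u{\left(N \right)} = \left(-3 + N\right) \frac{1}{3} = -1 + \frac{N}{3}$)
$- 97 \left(u{\left(2 \right)} + D{\left(-6 \right)}\right) - 37693 = - 97 \left(\left(-1 + \frac{1}{3} \cdot 2\right) + \left(-8 + \left(-6\right)^{2} + \frac{2}{3} \left(-6\right)\right)\right) - 37693 = - 97 \left(\left(-1 + \frac{2}{3}\right) - -24\right) - 37693 = - 97 \left(- \frac{1}{3} + 24\right) - 37693 = \left(-97\right) \frac{71}{3} - 37693 = - \frac{6887}{3} - 37693 = - \frac{119966}{3}$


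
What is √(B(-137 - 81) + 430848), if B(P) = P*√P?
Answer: √(430848 - 218*I*√218) ≈ 656.39 - 2.452*I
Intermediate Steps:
B(P) = P^(3/2)
√(B(-137 - 81) + 430848) = √((-137 - 81)^(3/2) + 430848) = √((-218)^(3/2) + 430848) = √(-218*I*√218 + 430848) = √(430848 - 218*I*√218)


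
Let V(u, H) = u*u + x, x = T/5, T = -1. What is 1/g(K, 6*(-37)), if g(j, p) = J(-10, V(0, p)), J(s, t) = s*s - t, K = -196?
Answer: 5/501 ≈ 0.0099800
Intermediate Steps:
x = -⅕ (x = -1/5 = -1*⅕ = -⅕ ≈ -0.20000)
V(u, H) = -⅕ + u² (V(u, H) = u*u - ⅕ = u² - ⅕ = -⅕ + u²)
J(s, t) = s² - t
g(j, p) = 501/5 (g(j, p) = (-10)² - (-⅕ + 0²) = 100 - (-⅕ + 0) = 100 - 1*(-⅕) = 100 + ⅕ = 501/5)
1/g(K, 6*(-37)) = 1/(501/5) = 5/501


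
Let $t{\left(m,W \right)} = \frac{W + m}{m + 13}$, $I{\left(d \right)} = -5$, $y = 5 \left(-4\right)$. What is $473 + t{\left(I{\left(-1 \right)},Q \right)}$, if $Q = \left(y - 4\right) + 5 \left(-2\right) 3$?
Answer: $\frac{3725}{8} \approx 465.63$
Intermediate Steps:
$y = -20$
$Q = -54$ ($Q = \left(-20 - 4\right) + 5 \left(-2\right) 3 = -24 - 30 = -54$)
$t{\left(m,W \right)} = \frac{W + m}{13 + m}$
$473 + t{\left(I{\left(-1 \right)},Q \right)} = 473 + \frac{-54 - 5}{13 - 5} = 473 + \frac{1}{8} \left(-59\right) = 473 - \frac{59}{8} = \frac{3725}{8}$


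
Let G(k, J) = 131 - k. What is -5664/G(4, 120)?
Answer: -5664/127 ≈ -44.598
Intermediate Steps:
-5664/G(4, 120) = -5664/(131 - 1*4) = -5664/(131 - 4) = -5664/127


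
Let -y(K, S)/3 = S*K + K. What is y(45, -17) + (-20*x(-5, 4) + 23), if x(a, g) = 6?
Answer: 2063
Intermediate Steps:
y(K, S) = -3*K - 3*K*S (y(K, S) = -3*(S*K + K) = -3*(K*S + K) = -3*(K + K*S) = -3*K - 3*K*S)
y(45, -17) + (-20*x(-5, 4) + 23) = -3*45*(1 - 17) + (-20*6 + 23) = -3*45*(-16) + (-120 + 23) = 2160 - 97 = 2063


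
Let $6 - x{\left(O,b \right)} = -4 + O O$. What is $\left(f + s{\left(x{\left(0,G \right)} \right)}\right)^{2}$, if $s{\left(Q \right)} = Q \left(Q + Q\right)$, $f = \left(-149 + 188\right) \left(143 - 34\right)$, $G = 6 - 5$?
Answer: $19811401$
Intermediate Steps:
$G = 1$ ($G = 6 - 5 = 1$)
$f = 4251$ ($f = 39 \cdot 109 = 4251$)
$x{\left(O,b \right)} = 10 - O^{2}$ ($x{\left(O,b \right)} = 6 - \left(-4 + O O\right) = 6 - \left(-4 + O^{2}\right) = 10 - O^{2}$)
$s{\left(Q \right)} = 2 Q^{2}$ ($s{\left(Q \right)} = Q 2 Q = 2 Q^{2}$)
$\left(f + s{\left(x{\left(0,G \right)} \right)}\right)^{2} = \left(4251 + 2 \left(10 - 0^{2}\right)^{2}\right)^{2} = \left(4251 + 2 \left(10 - 0\right)^{2}\right)^{2} = \left(4251 + 2 \left(10 + 0\right)^{2}\right)^{2} = \left(4251 + 2 \cdot 10^{2}\right)^{2} = \left(4251 + 2 \cdot 100\right)^{2} = \left(4251 + 200\right)^{2} = 4451^{2} = 19811401$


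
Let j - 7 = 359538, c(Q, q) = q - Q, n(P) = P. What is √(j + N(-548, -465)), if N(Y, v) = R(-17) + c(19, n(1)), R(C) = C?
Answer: √359510 ≈ 599.59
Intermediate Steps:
j = 359545 (j = 7 + 359538 = 359545)
N(Y, v) = -35 (N(Y, v) = -17 + (1 - 1*19) = -17 + (1 - 19) = -17 - 18 = -35)
√(j + N(-548, -465)) = √(359545 - 35) = √359510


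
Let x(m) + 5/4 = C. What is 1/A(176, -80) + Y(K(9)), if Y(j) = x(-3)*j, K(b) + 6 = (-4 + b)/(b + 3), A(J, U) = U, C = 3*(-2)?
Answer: 607/15 ≈ 40.467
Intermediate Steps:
C = -6
x(m) = -29/4 (x(m) = -5/4 - 6 = -29/4)
K(b) = -6 + (-4 + b)/(3 + b) (K(b) = -6 + (-4 + b)/(b + 3) = -6 + (-4 + b)/(3 + b))
Y(j) = -29*j/4
1/A(176, -80) + Y(K(9)) = 1/(-80) - 29*(-22 - 5*9)/(4*(3 + 9)) = -1/80 - 29*(-22 - 45)/(4*12) = -1/80 - 29*(-67)/48 = -1/80 - 29/4*(-67/12) = -1/80 + 1943/48 = 607/15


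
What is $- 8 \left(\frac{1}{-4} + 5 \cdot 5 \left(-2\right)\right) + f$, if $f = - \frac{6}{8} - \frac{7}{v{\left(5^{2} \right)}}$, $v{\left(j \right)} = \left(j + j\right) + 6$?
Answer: $\frac{3209}{8} \approx 401.13$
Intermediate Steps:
$v{\left(j \right)} = 6 + 2 j$ ($v{\left(j \right)} = 2 j + 6 = 6 + 2 j$)
$f = - \frac{7}{8}$ ($f = - \frac{6}{8} - \frac{7}{6 + 2 \cdot 5^{2}} = \left(-6\right) \frac{1}{8} - \frac{7}{6 + 2 \cdot 25} = - \frac{3}{4} - \frac{7}{6 + 50} = - \frac{3}{4} - \frac{7}{56} = - \frac{3}{4} - \frac{1}{8} = - \frac{7}{8} \approx -0.875$)
$- 8 \left(\frac{1}{-4} + 5 \cdot 5 \left(-2\right)\right) + f = - 8 \left(\frac{1}{-4} + 5 \cdot 5 \left(-2\right)\right) - \frac{7}{8} = - 8 \left(- \frac{1}{4} + 5 \left(-10\right)\right) - \frac{7}{8} = - 8 \left(- \frac{1}{4} - 50\right) - \frac{7}{8} = \left(-8\right) \left(- \frac{201}{4}\right) - \frac{7}{8} = 402 - \frac{7}{8} = \frac{3209}{8}$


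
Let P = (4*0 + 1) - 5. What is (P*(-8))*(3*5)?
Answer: 480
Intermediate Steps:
P = -4 (P = (0 + 1) - 5 = 1 - 5 = -4)
(P*(-8))*(3*5) = (-4*(-8))*(3*5) = 32*15 = 480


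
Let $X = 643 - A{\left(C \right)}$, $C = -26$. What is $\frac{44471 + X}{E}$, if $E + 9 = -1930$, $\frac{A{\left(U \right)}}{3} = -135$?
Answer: $- \frac{45519}{1939} \approx -23.475$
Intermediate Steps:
$A{\left(U \right)} = -405$ ($A{\left(U \right)} = 3 \left(-135\right) = -405$)
$X = 1048$ ($X = 643 - -405 = 643 + 405 = 1048$)
$E = -1939$ ($E = -9 - 1930 = -1939$)
$\frac{44471 + X}{E} = \frac{44471 + 1048}{-1939} = 45519 \left(- \frac{1}{1939}\right) = - \frac{45519}{1939}$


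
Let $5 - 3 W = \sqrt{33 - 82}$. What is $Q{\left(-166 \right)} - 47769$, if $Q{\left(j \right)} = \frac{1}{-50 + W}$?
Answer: $- \frac{1006684341}{21074} + \frac{21 i}{21074} \approx -47769.0 + 0.00099649 i$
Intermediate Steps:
$W = \frac{5}{3} - \frac{7 i}{3}$ ($W = \frac{5}{3} - \frac{\sqrt{33 - 82}}{3} = \frac{5}{3} - \frac{\sqrt{-49}}{3} = \frac{5}{3} - \frac{7 i}{3} \approx 1.6667 - 2.3333 i$)
$Q{\left(j \right)} = \frac{9 \left(- \frac{145}{3} + \frac{7 i}{3}\right)}{21074}$ ($Q{\left(j \right)} = \frac{1}{-50 + \left(\frac{5}{3} - \frac{7 i}{3}\right)} = \frac{1}{- \frac{145}{3} - \frac{7 i}{3}} = \frac{9 \left(- \frac{145}{3} + \frac{7 i}{3}\right)}{21074}$)
$Q{\left(-166 \right)} - 47769 = \left(- \frac{435}{21074} + \frac{21 i}{21074}\right) - 47769 = - \frac{1006684341}{21074} + \frac{21 i}{21074}$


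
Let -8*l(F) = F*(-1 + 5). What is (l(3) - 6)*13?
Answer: -195/2 ≈ -97.500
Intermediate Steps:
l(F) = -F/2 (l(F) = -F*(-1 + 5)/8 = -F*4/8 = -F/2)
(l(3) - 6)*13 = (-1/2*3 - 6)*13 = (-3/2 - 6)*13 = -15/2*13 = -195/2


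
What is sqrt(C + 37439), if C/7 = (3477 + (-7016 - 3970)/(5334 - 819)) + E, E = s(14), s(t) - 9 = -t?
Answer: sqrt(2853282845)/215 ≈ 248.45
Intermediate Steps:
s(t) = 9 - t
E = -5 (E = 9 - 1*14 = 9 - 14 = -5)
C = 5221698/215 (C = 7*((3477 + (-7016 - 3970)/(5334 - 819)) - 5) = 7*((3477 - 10986/4515) - 5) = 7*((3477 - 10986*1/4515) - 5) = 7*((3477 - 3662/1505) - 5) = 7*(5229223/1505 - 5) = 7*(5221698/1505) = 5221698/215 ≈ 24287.)
sqrt(C + 37439) = sqrt(5221698/215 + 37439) = sqrt(13271083/215) = sqrt(2853282845)/215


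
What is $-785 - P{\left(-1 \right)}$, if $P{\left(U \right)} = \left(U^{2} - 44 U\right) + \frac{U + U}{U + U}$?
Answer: $-831$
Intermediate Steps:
$P{\left(U \right)} = 1 + U^{2} - 44 U$ ($P{\left(U \right)} = \left(U^{2} - 44 U\right) + \frac{2 U}{2 U} = \left(U^{2} - 44 U\right) + 2 U \frac{1}{2 U} = \left(U^{2} - 44 U\right) + 1 = 1 + U^{2} - 44 U$)
$-785 - P{\left(-1 \right)} = -785 - \left(1 + \left(-1\right)^{2} - -44\right) = -785 - \left(1 + 1 + 44\right) = -785 - 46 = -831$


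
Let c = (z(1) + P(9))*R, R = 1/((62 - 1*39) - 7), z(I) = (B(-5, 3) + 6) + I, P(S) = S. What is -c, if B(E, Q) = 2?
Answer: -9/8 ≈ -1.1250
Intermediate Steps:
z(I) = 8 + I (z(I) = (2 + 6) + I = 8 + I)
R = 1/16 (R = 1/((62 - 39) - 7) = 1/(23 - 7) = 1/16 ≈ 0.062500)
c = 9/8 (c = ((8 + 1) + 9)*(1/16) = (9 + 9)*(1/16) = 18*(1/16) = 9/8 ≈ 1.1250)
-c = -1*9/8 = -9/8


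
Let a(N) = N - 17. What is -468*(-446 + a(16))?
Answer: 209196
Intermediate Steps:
a(N) = -17 + N
-468*(-446 + a(16)) = -468*(-446 + (-17 + 16)) = -468*(-446 - 1) = -468*(-447) = 209196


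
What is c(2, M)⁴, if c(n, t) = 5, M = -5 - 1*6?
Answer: 625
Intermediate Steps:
M = -11 (M = -5 - 6 = -11)
c(2, M)⁴ = 5⁴ = 625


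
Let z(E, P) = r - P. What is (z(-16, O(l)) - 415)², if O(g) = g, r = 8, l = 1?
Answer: 166464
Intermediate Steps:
z(E, P) = 8 - P
(z(-16, O(l)) - 415)² = ((8 - 1*1) - 415)² = ((8 - 1) - 415)² = (7 - 415)² = (-408)² = 166464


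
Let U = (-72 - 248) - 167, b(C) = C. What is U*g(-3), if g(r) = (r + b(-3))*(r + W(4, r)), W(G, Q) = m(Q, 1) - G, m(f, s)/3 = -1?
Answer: -29220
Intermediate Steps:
U = -487 (U = -320 - 167 = -487)
m(f, s) = -3 (m(f, s) = 3*(-1) = -3)
W(G, Q) = -3 - G
g(r) = (-7 + r)*(-3 + r) (g(r) = (r - 3)*(r + (-3 - 1*4)) = (-3 + r)*(r + (-3 - 4)) = (-3 + r)*(r - 7) = (-3 + r)*(-7 + r) = (-7 + r)*(-3 + r))
U*g(-3) = -487*(21 + (-3)² - 10*(-3)) = -487*(21 + 9 + 30) = -487*60 = -29220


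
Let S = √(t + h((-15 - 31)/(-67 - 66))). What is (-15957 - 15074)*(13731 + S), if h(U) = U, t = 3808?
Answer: -426086661 - 4433*√67365830/19 ≈ -4.2800e+8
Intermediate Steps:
S = √67365830/133 (S = √(3808 + (-15 - 31)/(-67 - 66)) = √(3808 - 46/(-133)) = √(3808 - 46*(-1/133)) = √(3808 + 46/133) = √(506510/133) = √67365830/133 ≈ 61.712)
(-15957 - 15074)*(13731 + S) = (-15957 - 15074)*(13731 + √67365830/133) = -31031*(13731 + √67365830/133) = -426086661 - 4433*√67365830/19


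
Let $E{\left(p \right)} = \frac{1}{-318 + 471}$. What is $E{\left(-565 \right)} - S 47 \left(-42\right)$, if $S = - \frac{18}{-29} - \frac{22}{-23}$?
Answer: $\frac{317727811}{102051} \approx 3113.4$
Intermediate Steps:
$S = \frac{1052}{667}$ ($S = \left(-18\right) \left(- \frac{1}{29}\right) - - \frac{22}{23} = \frac{18}{29} + \frac{22}{23} = \frac{1052}{667} \approx 1.5772$)
$E{\left(p \right)} = \frac{1}{153}$
$E{\left(-565 \right)} - S 47 \left(-42\right) = \frac{1}{153} - \frac{1052}{667} \cdot 47 \left(-42\right) = \frac{1}{153} - \frac{49444}{667} \left(-42\right) = \frac{1}{153} - - \frac{2076648}{667} = \frac{1}{153} + \frac{2076648}{667} = \frac{317727811}{102051}$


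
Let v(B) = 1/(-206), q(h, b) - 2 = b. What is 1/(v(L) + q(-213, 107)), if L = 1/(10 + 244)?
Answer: 206/22453 ≈ 0.0091747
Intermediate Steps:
q(h, b) = 2 + b
L = 1/254 ≈ 0.0039370
v(B) = -1/206
1/(v(L) + q(-213, 107)) = 1/(-1/206 + (2 + 107)) = 1/(-1/206 + 109) = 1/(22453/206) = 206/22453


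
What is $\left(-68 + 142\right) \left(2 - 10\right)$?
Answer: $-592$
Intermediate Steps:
$\left(-68 + 142\right) \left(2 - 10\right) = 74 \left(2 - 10\right) = 74 \left(-8\right) = -592$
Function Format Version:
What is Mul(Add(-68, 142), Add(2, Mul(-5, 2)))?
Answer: -592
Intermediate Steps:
Mul(Add(-68, 142), Add(2, Mul(-5, 2))) = Mul(74, Add(2, -10)) = Mul(74, -8) = -592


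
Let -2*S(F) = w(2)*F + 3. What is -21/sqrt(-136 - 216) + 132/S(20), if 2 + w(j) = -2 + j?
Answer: 264/37 + 21*I*sqrt(22)/88 ≈ 7.1351 + 1.1193*I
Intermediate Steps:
w(j) = -4 + j (w(j) = -2 + (-2 + j) = -4 + j)
S(F) = -3/2 + F (S(F) = -((-4 + 2)*F + 3)/2 = -(-2*F + 3)/2 = -(3 - 2*F)/2 = -3/2 + F)
-21/sqrt(-136 - 216) + 132/S(20) = -21/sqrt(-136 - 216) + 132/(-3/2 + 20) = -21*(-I*sqrt(22)/88) + 132/(37/2) = -21*(-I*sqrt(22)/88) + 132*(2/37) = -(-21)*I*sqrt(22)/88 + 264/37 = 21*I*sqrt(22)/88 + 264/37 = 264/37 + 21*I*sqrt(22)/88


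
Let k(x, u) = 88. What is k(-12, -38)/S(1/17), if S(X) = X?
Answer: 1496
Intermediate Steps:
k(-12, -38)/S(1/17) = 88/(1/17) = 88*17 = 1496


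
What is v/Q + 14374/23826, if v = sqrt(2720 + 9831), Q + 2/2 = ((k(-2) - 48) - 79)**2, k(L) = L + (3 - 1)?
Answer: 7187/11913 + sqrt(12551)/16128 ≈ 0.61024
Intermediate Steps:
k(L) = 2 + L (k(L) = L + 2 = 2 + L)
Q = 16128 (Q = -1 + (((2 - 2) - 48) - 79)**2 = -1 + ((0 - 48) - 79)**2 = -1 + (-48 - 79)**2 = -1 + (-127)**2 = -1 + 16129 = 16128)
v = sqrt(12551) ≈ 112.03
v/Q + 14374/23826 = sqrt(12551)/16128 + 14374/23826 = sqrt(12551)*(1/16128) + 14374*(1/23826) = sqrt(12551)/16128 + 7187/11913 = 7187/11913 + sqrt(12551)/16128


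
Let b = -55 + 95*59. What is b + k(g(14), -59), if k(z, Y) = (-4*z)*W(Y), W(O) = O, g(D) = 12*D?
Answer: 45198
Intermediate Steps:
k(z, Y) = -4*Y*z (k(z, Y) = (-4*z)*Y = -4*Y*z)
b = 5550 (b = -55 + 5605 = 5550)
b + k(g(14), -59) = 5550 - 4*(-59)*12*14 = 5550 - 4*(-59)*168 = 5550 + 39648 = 45198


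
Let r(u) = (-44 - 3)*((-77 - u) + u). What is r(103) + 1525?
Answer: 5144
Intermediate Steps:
r(u) = 3619 (r(u) = -47*(-77) = 3619)
r(103) + 1525 = 3619 + 1525 = 5144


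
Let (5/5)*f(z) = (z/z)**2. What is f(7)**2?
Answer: 1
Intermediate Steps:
f(z) = 1 (f(z) = (z/z)**2 = 1**2 = 1)
f(7)**2 = 1**2 = 1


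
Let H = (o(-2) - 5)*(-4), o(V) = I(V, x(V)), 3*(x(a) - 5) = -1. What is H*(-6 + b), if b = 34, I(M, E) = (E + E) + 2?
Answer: -2128/3 ≈ -709.33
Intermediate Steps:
x(a) = 14/3 (x(a) = 5 + (⅓)*(-1) = 5 - ⅓ = 14/3)
I(M, E) = 2 + 2*E (I(M, E) = 2*E + 2 = 2 + 2*E)
o(V) = 34/3 (o(V) = 2 + 2*(14/3) = 2 + 28/3 = 34/3)
H = -76/3 (H = (34/3 - 5)*(-4) = (19/3)*(-4) = -76/3 ≈ -25.333)
H*(-6 + b) = -76*(-6 + 34)/3 = -76/3*28 = -2128/3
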